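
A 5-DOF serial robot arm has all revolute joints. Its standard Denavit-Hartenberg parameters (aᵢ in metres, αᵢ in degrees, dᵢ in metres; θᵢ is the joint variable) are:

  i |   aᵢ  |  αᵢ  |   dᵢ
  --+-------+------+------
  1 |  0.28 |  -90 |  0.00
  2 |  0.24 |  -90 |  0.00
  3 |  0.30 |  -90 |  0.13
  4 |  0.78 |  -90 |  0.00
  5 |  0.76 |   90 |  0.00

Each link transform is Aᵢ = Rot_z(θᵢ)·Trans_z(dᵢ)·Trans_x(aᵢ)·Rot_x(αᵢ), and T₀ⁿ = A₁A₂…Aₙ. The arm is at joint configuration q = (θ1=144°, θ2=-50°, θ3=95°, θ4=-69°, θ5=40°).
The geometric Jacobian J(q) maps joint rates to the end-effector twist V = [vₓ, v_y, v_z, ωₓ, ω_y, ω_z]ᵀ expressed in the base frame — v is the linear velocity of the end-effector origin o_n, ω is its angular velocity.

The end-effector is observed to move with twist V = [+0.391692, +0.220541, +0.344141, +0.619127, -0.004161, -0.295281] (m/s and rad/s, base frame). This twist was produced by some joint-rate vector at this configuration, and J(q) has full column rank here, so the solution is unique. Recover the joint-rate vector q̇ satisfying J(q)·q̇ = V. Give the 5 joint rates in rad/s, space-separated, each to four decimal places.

0.3140 0.0670 0.1960 0.7500 0.5300

o_n = [-0.9509, 1.7140, -0.3970]
J₁: ẑ×o_n = [-1.7140, -0.9509, 0.0000], ω = ẑ
J2: z=[-0.5878, -0.8090, 0.0000] o=[-0.2265, 0.1646, 0.0000] → [0.3212, -0.2333, -1.4967, -0.5878, -0.8090, 0.0000]
J3: z=[-0.6197, 0.4503, -0.6428] o=[-0.3513, 0.2553, 0.1839] → [0.6761, 0.0254, -0.6341, -0.6197, 0.4503, -0.6428]
J4: z=[0.4668, -0.4469, -0.7631] o=[-0.2426, 0.5457, 0.0803] → [1.1048, 0.7632, 0.2289, 0.4668, -0.4469, -0.7631]
J5: z=[0.8111, 0.5603, 0.1680] o=[-0.5176, 1.0897, -0.4065] → [-0.0996, -0.0805, 0.7491, 0.8111, 0.5603, 0.1680]
q̇ = J⁺·V = [0.3140, 0.0670, 0.1960, 0.7500, 0.5300]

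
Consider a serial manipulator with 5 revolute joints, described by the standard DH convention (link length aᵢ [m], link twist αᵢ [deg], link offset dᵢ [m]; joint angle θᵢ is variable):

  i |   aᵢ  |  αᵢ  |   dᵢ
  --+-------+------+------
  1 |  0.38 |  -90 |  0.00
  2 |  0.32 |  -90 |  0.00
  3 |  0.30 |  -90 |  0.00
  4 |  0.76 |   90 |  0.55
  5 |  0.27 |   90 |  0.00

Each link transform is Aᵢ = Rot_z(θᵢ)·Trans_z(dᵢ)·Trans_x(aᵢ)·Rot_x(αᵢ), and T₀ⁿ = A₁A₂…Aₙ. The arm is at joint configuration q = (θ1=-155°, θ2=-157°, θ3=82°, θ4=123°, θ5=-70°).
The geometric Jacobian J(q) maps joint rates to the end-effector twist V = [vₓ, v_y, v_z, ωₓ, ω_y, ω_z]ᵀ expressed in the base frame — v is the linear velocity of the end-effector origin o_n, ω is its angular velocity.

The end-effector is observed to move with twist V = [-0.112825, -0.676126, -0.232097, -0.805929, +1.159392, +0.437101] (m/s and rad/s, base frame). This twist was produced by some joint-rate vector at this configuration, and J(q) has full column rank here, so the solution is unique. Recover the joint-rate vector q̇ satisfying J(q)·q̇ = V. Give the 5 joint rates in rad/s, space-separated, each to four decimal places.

o_n = [-0.0368, -0.1511, -0.6565]
J₁: ẑ×o_n = [0.1511, -0.0368, 0.0000], ω = ẑ
J2: z=[0.4226, -0.9063, 0.0000] o=[-0.3444, -0.1606, 0.0000] → [0.5950, 0.2775, 0.2828, 0.4226, -0.9063, 0.0000]
J3: z=[-0.3541, -0.1651, 0.9205] o=[-0.0774, -0.0361, 0.1250] → [0.2349, -0.2394, 0.0474, -0.3541, -0.1651, 0.9205]
J4: z=[-0.8850, -0.2591, -0.3869] o=[-0.1682, 0.2494, 0.1413] → [0.0518, -0.7569, 0.3884, -0.8850, -0.2591, -0.3869]
J5: z=[-0.0607, 0.8880, -0.4557] o=[-0.3040, -0.1818, -0.6807] → [0.0354, -0.1203, -0.2391, -0.0607, 0.8880, -0.4557]
q̇ = J⁺·V = [0.4170, -0.6110, 0.5950, 0.3200, 0.8860]

0.4170 -0.6110 0.5950 0.3200 0.8860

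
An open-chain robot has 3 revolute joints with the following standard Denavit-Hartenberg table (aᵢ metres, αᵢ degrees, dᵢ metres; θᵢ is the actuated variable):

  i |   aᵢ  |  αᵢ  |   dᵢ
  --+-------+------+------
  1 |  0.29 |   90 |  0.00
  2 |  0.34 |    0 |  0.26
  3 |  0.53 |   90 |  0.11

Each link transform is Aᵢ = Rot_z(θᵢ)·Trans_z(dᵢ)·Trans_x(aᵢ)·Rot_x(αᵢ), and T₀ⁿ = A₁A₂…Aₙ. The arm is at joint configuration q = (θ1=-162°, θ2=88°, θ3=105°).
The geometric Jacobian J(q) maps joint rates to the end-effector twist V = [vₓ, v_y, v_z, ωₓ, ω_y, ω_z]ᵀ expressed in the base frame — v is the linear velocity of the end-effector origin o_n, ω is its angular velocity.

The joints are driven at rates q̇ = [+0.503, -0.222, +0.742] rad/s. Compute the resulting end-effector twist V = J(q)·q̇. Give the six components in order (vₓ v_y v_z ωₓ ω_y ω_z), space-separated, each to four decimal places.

o_n = [0.0897, 0.4182, 0.2206]
J₁: ẑ×o_n = [-0.4182, 0.0897, 0.0000], ω = ẑ
J2: z=[-0.3090, 0.9511, 0.0000] o=[-0.2758, -0.0896, 0.0000] → [0.2098, 0.0682, -0.5046, -0.3090, 0.9511, 0.0000]
J3: z=[-0.3090, 0.9511, 0.0000] o=[-0.3674, 0.1540, 0.3398] → [-0.1134, -0.0368, -0.5164, -0.3090, 0.9511, 0.0000]
V = J·q̇ = [-0.3411, 0.0027, -0.2712, -0.1607, 0.4945, 0.5030]

-0.3411 0.0027 -0.2712 -0.1607 0.4945 0.5030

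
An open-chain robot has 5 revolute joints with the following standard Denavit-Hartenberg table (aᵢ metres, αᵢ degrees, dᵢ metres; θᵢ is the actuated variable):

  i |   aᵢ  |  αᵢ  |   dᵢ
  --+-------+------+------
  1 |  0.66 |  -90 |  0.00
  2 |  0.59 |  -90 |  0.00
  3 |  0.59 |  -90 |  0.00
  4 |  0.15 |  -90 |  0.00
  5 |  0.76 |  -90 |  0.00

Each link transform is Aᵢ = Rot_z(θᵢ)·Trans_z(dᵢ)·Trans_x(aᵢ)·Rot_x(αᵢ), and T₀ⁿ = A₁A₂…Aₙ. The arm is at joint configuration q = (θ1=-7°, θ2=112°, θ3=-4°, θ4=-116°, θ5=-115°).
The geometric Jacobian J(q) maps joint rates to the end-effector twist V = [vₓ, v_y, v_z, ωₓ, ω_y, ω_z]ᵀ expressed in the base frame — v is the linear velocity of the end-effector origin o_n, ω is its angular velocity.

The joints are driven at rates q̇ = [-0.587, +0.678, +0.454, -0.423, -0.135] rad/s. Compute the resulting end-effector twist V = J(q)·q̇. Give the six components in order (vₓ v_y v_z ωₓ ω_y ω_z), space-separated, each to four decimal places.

-1.1622 -0.3181 0.3890 -0.1743 1.1211 -0.2995

o_n = [0.2347, -0.6744, -1.2643]
J₁: ẑ×o_n = [0.6744, 0.2347, -0.0000], ω = ẑ
J2: z=[0.1219, 0.9925, 0.0000] o=[0.6551, -0.0804, 0.0000] → [-1.2549, 0.1541, 0.3449, 0.1219, 0.9925, 0.0000]
J3: z=[-0.9203, 0.1130, 0.3746] o=[0.4357, -0.0535, -0.5470] → [0.1515, -0.7354, 0.5941, -0.9203, 0.1130, 0.3746]
J4: z=[-0.1475, -0.9869, -0.0647] o=[0.2219, 0.0142, -1.0927] → [0.1248, -0.0261, 0.1142, -0.1475, -0.9869, -0.0647]
J5: z=[-0.7292, 0.1527, -0.6671] o=[0.1216, 0.0219, -0.9814] → [-0.5077, -0.2817, 0.4904, -0.7292, 0.1527, -0.6671]
V = J·q̇ = [-1.1622, -0.3181, 0.3890, -0.1743, 1.1211, -0.2995]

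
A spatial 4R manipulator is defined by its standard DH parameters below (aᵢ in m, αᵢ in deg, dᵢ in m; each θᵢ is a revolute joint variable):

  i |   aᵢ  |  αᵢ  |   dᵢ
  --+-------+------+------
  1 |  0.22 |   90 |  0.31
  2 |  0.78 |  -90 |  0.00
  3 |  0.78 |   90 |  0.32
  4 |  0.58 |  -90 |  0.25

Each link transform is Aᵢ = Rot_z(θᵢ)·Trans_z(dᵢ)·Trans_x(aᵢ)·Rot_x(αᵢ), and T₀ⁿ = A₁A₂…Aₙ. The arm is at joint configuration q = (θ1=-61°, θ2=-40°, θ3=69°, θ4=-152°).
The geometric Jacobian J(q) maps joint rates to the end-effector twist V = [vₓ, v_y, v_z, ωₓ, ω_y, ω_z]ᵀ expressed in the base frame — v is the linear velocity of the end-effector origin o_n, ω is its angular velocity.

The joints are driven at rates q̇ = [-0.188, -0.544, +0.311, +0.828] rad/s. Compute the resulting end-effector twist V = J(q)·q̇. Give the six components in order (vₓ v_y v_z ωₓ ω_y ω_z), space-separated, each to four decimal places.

-0.1917 0.5646 -0.8237 0.6003 -0.5729 -0.4466

o_n = [0.6739, -0.8847, -0.3666]
J₁: ẑ×o_n = [0.8847, 0.6739, -0.0000], ω = ẑ
J2: z=[-0.8746, -0.4848, 0.0000] o=[0.1067, -0.1924, 0.3100] → [0.3280, -0.5917, 0.8805, -0.8746, -0.4848, 0.0000]
J3: z=[0.3116, -0.5622, 0.7660] o=[0.3963, -0.7150, -0.1914] → [0.2285, 0.2672, 0.1032, 0.3116, -0.5622, 0.7660]
J4: z=[0.0333, -0.7992, -0.6001] o=[1.2368, -0.7292, -0.1259] → [0.0990, 0.3458, -0.4550, 0.0333, -0.7992, -0.6001]
V = J·q̇ = [-0.1917, 0.5646, -0.8237, 0.6003, -0.5729, -0.4466]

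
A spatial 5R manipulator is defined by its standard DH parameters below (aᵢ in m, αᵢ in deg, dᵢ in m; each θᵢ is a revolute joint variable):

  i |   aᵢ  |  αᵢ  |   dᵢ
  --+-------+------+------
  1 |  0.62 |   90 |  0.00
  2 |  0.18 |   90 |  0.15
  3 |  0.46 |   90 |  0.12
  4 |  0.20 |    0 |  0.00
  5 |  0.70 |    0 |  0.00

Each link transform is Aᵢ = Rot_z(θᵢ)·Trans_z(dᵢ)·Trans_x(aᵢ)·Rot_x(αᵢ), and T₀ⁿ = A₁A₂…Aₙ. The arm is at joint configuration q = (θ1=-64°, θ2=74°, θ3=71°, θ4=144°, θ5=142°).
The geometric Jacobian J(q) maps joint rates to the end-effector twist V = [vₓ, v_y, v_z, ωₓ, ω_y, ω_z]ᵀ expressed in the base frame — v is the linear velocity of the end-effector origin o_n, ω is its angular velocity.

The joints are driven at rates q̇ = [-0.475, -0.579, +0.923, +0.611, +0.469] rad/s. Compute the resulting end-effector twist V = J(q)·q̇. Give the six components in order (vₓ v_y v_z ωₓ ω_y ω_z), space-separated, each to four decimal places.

o_n = [-0.4228, -0.5347, 0.4467]
J₁: ẑ×o_n = [0.5347, -0.4228, 0.0000], ω = ẑ
J2: z=[-0.8988, -0.4384, 0.0000] o=[0.2718, -0.5573, 0.0000] → [-0.1958, 0.4015, -0.3248, -0.8988, -0.4384, 0.0000]
J3: z=[0.4214, -0.8640, -0.2756] o=[0.1587, -0.6676, 0.1730] → [-0.1998, 0.0450, -0.4464, 0.4214, -0.8640, -0.2756]
J4: z=[0.4069, -0.0915, 0.9089] o=[-0.1635, -0.9990, 0.2839] → [-0.4370, -0.3019, 0.1652, 0.4069, -0.0915, 0.9089]
J5: z=[0.4069, -0.0915, 0.9089] o=[0.0171, -1.0205, 0.2009] → [-0.4641, -0.4999, 0.1574, 0.4069, -0.0915, 0.9089]
V = J·q̇ = [-0.8097, -0.4090, -0.0492, 1.3488, -0.6425, 0.2522]

-0.8097 -0.4090 -0.0492 1.3488 -0.6425 0.2522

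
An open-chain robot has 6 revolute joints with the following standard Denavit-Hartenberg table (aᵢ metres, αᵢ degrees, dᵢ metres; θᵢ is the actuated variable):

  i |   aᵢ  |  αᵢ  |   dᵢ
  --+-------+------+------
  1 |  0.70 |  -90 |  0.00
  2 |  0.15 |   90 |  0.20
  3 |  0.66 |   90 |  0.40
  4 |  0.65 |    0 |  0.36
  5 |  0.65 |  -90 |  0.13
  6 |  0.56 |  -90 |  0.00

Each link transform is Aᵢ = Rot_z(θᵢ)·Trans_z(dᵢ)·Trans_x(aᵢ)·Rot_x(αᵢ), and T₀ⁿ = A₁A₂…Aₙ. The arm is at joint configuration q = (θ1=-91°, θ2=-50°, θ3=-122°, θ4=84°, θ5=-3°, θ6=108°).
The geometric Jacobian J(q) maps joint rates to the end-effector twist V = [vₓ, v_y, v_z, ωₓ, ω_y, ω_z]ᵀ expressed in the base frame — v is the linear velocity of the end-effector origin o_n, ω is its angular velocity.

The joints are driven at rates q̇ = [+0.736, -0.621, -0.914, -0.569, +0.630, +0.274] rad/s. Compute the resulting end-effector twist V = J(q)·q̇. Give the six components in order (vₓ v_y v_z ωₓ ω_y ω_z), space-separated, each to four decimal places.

o_n = [-0.4923, 0.6249, 0.7922]
J₁: ẑ×o_n = [-0.6249, -0.4923, 0.0000], ω = ẑ
J2: z=[0.9998, -0.0175, 0.0000] o=[-0.0122, -0.6999, 0.0000] → [-0.0138, -0.7921, 1.3162, 0.9998, -0.0175, 0.0000]
J3: z=[0.0134, 0.7659, 0.6428] o=[0.1861, -0.7998, 0.1149] → [-0.3970, -0.4451, 0.5387, 0.0134, 0.7659, 0.6428]
J4: z=[0.5394, 0.5358, -0.6496] o=[-0.3643, -0.2589, 0.1041] → [0.9428, -0.2880, 0.5453, 0.5394, 0.5358, -0.6496]
J5: z=[0.5394, 0.5358, -0.6496] o=[-0.2187, 0.4533, 0.2582] → [0.3976, -0.1103, 0.2392, 0.5394, 0.5358, -0.6496]
J6: z=[0.8337, -0.2312, 0.5015] o=[-0.2256, 1.0508, 0.5451] → [0.1565, -0.3398, -0.4167, 0.8337, -0.2312, 0.5015]
V = J·q̇ = [-0.3316, 0.5377, -1.5835, -0.3718, -0.7199, 0.2463]

-0.3316 0.5377 -1.5835 -0.3718 -0.7199 0.2463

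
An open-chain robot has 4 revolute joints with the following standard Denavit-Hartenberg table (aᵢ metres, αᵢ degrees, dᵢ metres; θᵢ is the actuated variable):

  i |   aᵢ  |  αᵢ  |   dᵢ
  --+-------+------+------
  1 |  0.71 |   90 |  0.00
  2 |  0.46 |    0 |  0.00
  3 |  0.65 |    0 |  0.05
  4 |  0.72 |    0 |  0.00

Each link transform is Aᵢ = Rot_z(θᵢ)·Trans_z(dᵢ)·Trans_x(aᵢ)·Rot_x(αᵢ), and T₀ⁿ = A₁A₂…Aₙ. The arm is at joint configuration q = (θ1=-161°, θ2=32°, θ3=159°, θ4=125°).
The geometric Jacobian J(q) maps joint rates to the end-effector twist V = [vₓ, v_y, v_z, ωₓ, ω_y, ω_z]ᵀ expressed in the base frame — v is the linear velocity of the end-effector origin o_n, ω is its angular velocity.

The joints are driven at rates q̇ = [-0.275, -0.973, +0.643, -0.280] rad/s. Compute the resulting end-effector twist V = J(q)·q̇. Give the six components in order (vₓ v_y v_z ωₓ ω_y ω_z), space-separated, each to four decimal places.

0.0282 0.2947 -0.4849 0.1986 -0.5768 -0.2750

o_n = [-0.9429, -0.2718, -0.3804]
J₁: ẑ×o_n = [0.2718, -0.9429, 0.0000], ω = ẑ
J2: z=[-0.3256, 0.9455, 0.0000] o=[-0.6713, -0.2312, 0.0000] → [-0.3597, -0.1239, 0.2700, -0.3256, 0.9455, 0.0000]
J3: z=[-0.3256, 0.9455, 0.0000] o=[-1.0402, -0.3582, 0.2438] → [-0.5902, -0.2032, -0.1201, -0.3256, 0.9455, 0.0000]
J4: z=[-0.3256, 0.9455, 0.0000] o=[-0.4532, -0.1032, 0.1197] → [-0.4729, -0.1628, 0.5179, -0.3256, 0.9455, 0.0000]
V = J·q̇ = [0.0282, 0.2947, -0.4849, 0.1986, -0.5768, -0.2750]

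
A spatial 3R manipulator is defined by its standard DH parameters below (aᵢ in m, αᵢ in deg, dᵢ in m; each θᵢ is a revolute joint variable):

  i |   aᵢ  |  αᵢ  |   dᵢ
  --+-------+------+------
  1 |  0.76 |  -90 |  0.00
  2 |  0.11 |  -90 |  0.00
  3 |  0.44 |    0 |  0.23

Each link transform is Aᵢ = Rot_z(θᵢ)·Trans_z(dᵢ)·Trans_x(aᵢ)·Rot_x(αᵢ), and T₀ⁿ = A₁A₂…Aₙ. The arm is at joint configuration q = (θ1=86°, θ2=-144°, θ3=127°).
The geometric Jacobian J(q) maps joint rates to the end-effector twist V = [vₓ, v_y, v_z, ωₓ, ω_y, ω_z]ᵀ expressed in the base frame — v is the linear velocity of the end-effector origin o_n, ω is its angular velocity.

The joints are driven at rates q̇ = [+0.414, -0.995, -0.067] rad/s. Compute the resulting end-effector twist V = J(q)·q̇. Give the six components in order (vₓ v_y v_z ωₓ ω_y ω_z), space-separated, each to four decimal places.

o_n = [0.4217, 0.9934, 0.0951]
J₁: ẑ×o_n = [-0.9934, 0.4217, 0.0000], ω = ẑ
J2: z=[-0.9976, 0.0698, 0.0000] o=[0.0530, 0.7581, 0.0000] → [0.0066, 0.0949, -0.2604, -0.9976, 0.0698, 0.0000]
J3: z=[0.0410, 0.5864, 0.8090] o=[0.0468, 0.6694, 0.0647] → [-0.2443, 0.3021, -0.2065, 0.0410, 0.5864, 0.8090]
V = J·q̇ = [-0.4015, 0.0600, 0.2730, 0.9898, -0.1087, 0.3598]

-0.4015 0.0600 0.2730 0.9898 -0.1087 0.3598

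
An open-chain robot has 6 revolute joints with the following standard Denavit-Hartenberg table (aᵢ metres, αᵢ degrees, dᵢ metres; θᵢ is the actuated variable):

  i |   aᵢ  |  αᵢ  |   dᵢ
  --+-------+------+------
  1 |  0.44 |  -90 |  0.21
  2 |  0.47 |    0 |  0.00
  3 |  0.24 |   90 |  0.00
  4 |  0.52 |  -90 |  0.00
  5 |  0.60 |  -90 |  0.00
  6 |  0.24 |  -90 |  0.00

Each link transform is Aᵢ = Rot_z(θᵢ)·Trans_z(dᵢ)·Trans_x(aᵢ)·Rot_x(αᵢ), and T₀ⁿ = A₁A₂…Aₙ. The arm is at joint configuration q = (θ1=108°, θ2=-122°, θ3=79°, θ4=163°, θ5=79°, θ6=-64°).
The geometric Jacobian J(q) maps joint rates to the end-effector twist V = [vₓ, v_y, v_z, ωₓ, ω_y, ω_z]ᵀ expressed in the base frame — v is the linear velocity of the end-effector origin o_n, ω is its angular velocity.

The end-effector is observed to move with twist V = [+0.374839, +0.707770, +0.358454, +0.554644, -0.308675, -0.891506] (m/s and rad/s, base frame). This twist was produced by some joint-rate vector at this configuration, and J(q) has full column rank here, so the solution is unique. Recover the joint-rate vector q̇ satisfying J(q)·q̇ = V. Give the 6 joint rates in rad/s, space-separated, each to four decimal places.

-0.8810 0.6610 -0.8270 0.2600 0.3560 -0.2590

o_n = [-0.0892, 0.3229, -0.2039]
J₁: ẑ×o_n = [-0.3229, -0.0892, 0.0000], ω = ẑ
J2: z=[-0.9511, -0.3090, 0.0000] o=[-0.1360, 0.4185, 0.2100] → [0.1279, -0.3937, 0.1053, -0.9511, -0.3090, 0.0000]
J3: z=[-0.9511, -0.3090, 0.0000] o=[-0.0590, 0.1816, 0.6086] → [0.2511, -0.7727, -0.1437, -0.9511, -0.3090, 0.0000]
J4: z=[0.2107, -0.6486, 0.7314] o=[-0.1132, 0.3485, 0.7723] → [0.6519, 0.2233, 0.0102, 0.2107, -0.6486, 0.7314]
J5: z=[0.9756, 0.0922, -0.1994] o=[-0.1455, -0.0443, 0.4331] → [0.0145, 0.6103, 0.3531, 0.9756, 0.0922, -0.1994]
J6: z=[0.0206, 0.8654, 0.5007] o=[-0.2767, 0.2512, -0.0723] → [-0.1498, 0.0966, -0.1607, 0.0206, 0.8654, 0.5007]
q̇ = J⁺·V = [-0.8810, 0.6610, -0.8270, 0.2600, 0.3560, -0.2590]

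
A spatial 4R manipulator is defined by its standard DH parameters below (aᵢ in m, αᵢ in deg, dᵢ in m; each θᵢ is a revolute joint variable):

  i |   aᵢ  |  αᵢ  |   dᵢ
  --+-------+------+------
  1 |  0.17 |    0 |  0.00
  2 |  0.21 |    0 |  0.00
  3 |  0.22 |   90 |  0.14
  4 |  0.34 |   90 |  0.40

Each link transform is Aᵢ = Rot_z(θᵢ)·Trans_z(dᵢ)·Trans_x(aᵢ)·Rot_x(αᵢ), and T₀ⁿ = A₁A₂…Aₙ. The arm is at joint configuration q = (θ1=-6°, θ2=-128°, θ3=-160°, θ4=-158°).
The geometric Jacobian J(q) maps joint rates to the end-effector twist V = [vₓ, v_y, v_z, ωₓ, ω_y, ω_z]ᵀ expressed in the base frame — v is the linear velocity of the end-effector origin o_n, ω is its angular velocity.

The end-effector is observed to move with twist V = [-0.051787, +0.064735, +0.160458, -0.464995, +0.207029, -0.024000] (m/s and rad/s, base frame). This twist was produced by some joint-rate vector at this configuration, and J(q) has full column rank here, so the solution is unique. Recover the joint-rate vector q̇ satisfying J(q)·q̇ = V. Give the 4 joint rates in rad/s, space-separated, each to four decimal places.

o_n = [0.3499, -0.4185, 0.0126]
J₁: ẑ×o_n = [0.4185, 0.3499, -0.0000], ω = ẑ
J2: z=[0.0000, 0.0000, 1.0000] o=[0.1691, -0.0178, 0.0000] → [0.4008, 0.1808, -0.0000, 0.0000, 0.0000, 1.0000]
J3: z=[0.0000, 0.0000, 1.0000] o=[0.0232, -0.1688, 0.0000] → [0.2497, 0.3267, -0.0000, 0.0000, 0.0000, 1.0000]
J4: z=[0.9135, -0.4067, 0.0000] o=[0.1127, 0.0321, 0.1400] → [0.0518, 0.1164, -0.3152, 0.9135, -0.4067, 0.0000]
q̇ = J⁺·V = [0.6070, -0.8070, 0.1760, -0.5090]

0.6070 -0.8070 0.1760 -0.5090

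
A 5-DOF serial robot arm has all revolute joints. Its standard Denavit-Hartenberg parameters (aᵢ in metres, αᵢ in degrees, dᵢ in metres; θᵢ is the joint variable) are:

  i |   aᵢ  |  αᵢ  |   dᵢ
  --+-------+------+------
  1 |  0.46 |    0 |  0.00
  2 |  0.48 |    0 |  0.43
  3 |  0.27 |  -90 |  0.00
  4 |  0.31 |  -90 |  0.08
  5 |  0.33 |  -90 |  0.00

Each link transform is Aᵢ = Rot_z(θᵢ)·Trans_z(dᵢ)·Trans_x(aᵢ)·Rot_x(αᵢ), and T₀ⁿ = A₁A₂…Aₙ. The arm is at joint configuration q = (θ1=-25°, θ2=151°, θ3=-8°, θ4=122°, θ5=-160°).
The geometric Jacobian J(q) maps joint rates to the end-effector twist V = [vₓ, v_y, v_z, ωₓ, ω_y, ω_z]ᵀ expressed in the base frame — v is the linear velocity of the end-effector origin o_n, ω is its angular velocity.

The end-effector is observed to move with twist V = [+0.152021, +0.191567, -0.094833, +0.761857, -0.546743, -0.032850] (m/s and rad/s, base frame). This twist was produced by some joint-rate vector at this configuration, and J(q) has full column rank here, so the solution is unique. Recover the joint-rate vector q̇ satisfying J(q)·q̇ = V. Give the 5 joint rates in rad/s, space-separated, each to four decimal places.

-0.0180 -0.7970 0.2570 -0.4160 0.9910

o_n = [-0.1623, 0.3418, 0.4301]
J₁: ẑ×o_n = [-0.3418, -0.1623, 0.0000], ω = ẑ
J2: z=[0.0000, 0.0000, 1.0000] o=[0.4169, -0.1944, 0.0000] → [-0.5362, -0.5792, 0.0000, 0.0000, 0.0000, 1.0000]
J3: z=[0.0000, 0.0000, 1.0000] o=[0.1348, 0.1939, 0.4300] → [-0.1479, -0.2971, 0.0000, 0.0000, 0.0000, 1.0000]
J4: z=[-0.8829, -0.4695, 0.0000] o=[0.0080, 0.4323, 0.4300] → [-0.0000, 0.0001, -0.0001, -0.8829, -0.4695, 0.0000]
J5: z=[0.3981, -0.7488, 0.5299] o=[0.0145, 0.2497, 0.1671] → [-0.2457, -0.1984, -0.0957, 0.3981, -0.7488, 0.5299]
q̇ = J⁺·V = [-0.0180, -0.7970, 0.2570, -0.4160, 0.9910]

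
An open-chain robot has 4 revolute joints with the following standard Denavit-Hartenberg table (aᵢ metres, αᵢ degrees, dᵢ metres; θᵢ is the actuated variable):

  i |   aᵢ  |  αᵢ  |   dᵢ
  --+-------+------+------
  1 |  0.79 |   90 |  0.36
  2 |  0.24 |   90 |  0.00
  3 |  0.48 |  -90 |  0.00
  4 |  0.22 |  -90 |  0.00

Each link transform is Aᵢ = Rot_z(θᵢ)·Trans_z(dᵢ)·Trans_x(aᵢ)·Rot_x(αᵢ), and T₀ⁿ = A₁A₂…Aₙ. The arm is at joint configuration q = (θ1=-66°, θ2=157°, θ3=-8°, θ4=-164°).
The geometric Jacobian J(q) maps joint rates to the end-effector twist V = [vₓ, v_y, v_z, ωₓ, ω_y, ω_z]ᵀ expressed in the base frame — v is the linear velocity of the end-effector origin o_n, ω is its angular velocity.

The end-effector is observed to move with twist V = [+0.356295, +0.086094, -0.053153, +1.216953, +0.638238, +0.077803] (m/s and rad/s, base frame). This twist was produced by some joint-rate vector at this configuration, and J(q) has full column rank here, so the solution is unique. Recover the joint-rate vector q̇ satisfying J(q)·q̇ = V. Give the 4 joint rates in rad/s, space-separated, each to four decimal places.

0.6390 -0.3880 -0.5510 -0.9930

o_n = [0.1757, -0.3027, 0.6135]
J₁: ẑ×o_n = [0.3027, 0.1757, -0.0000], ω = ẑ
J2: z=[-0.9135, -0.4067, 0.0000] o=[0.3213, -0.7217, 0.3600] → [-0.1031, 0.2316, -0.4420, -0.9135, -0.4067, 0.0000]
J3: z=[0.1589, -0.3570, 0.9205] o=[0.2315, -0.5199, 0.4538] → [-0.2569, -0.0767, 0.0146, 0.1589, -0.3570, 0.9205]
J4: z=[-0.9568, -0.2857, 0.0544] o=[0.1145, -0.0930, 0.6395] → [0.0188, -0.0216, 0.2181, -0.9568, -0.2857, 0.0544]
q̇ = J⁺·V = [0.6390, -0.3880, -0.5510, -0.9930]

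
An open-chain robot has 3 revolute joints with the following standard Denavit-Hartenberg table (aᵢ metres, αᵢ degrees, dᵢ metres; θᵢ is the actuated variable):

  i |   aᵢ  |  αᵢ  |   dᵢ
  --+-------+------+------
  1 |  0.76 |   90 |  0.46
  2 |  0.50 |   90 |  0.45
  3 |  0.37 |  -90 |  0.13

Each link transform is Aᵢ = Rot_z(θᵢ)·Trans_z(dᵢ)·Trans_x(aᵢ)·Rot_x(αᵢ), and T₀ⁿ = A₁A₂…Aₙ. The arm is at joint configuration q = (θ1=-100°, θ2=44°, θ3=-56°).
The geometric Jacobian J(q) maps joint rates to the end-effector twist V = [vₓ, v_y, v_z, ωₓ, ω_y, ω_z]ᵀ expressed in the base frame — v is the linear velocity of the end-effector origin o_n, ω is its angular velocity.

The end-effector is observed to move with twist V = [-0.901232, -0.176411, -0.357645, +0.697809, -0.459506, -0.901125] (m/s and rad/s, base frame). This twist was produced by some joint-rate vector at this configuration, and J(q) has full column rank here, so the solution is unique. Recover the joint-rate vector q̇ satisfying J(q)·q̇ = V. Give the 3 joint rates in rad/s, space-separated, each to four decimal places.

o_n = [-0.3770, -1.3133, 0.8575]
J₁: ẑ×o_n = [1.3133, -0.3770, 0.0000], ω = ẑ
J2: z=[-0.9848, 0.1736, 0.0000] o=[-0.1320, -0.7485, 0.4600] → [0.0690, 0.3915, 0.5988, -0.9848, 0.1736, 0.0000]
J3: z=[-0.1206, -0.6841, -0.7193] o=[-0.6376, -1.0245, 0.8073] → [-0.2421, -0.1814, 0.2131, -0.1206, -0.6841, -0.7193]
q̇ = J⁺·V = [-0.5580, -0.7670, 0.4770]

-0.5580 -0.7670 0.4770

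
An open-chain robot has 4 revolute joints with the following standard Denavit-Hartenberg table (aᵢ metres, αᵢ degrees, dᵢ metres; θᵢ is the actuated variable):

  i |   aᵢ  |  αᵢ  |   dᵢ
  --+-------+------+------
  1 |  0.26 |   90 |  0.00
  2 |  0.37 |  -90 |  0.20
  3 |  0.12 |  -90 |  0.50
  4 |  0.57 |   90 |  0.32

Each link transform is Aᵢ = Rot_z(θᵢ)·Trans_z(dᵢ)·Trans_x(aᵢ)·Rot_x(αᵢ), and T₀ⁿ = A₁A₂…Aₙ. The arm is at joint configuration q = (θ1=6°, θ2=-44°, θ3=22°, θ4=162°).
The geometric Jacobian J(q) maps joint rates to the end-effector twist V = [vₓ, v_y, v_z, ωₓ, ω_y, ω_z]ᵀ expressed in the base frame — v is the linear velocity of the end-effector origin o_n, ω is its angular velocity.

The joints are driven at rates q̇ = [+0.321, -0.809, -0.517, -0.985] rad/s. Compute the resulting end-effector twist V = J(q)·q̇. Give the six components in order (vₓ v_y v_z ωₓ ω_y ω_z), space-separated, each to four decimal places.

o_n = [0.3877, -0.0210, 0.3311]
J₁: ẑ×o_n = [0.0210, 0.3877, -0.0000], ω = ẑ
J2: z=[0.1045, -0.9945, 0.0000] o=[0.2586, 0.0272, 0.0000] → [-0.3293, -0.0346, 0.1234, 0.1045, -0.9945, 0.0000]
J3: z=[0.6909, 0.0726, 0.7193] o=[0.5442, -0.1439, -0.2570] → [-0.0457, -0.5189, 0.0963, 0.6909, 0.0726, 0.7193]
J4: z=[-0.3649, 0.8939, 0.2602] o=[0.9645, -0.0545, 0.0254] → [0.2646, -0.0385, 0.5034, -0.3649, 0.8939, 0.2602]
V = J·q̇ = [0.0361, 0.4587, -0.6454, -0.0823, -0.1135, -0.3072]

0.0361 0.4587 -0.6454 -0.0823 -0.1135 -0.3072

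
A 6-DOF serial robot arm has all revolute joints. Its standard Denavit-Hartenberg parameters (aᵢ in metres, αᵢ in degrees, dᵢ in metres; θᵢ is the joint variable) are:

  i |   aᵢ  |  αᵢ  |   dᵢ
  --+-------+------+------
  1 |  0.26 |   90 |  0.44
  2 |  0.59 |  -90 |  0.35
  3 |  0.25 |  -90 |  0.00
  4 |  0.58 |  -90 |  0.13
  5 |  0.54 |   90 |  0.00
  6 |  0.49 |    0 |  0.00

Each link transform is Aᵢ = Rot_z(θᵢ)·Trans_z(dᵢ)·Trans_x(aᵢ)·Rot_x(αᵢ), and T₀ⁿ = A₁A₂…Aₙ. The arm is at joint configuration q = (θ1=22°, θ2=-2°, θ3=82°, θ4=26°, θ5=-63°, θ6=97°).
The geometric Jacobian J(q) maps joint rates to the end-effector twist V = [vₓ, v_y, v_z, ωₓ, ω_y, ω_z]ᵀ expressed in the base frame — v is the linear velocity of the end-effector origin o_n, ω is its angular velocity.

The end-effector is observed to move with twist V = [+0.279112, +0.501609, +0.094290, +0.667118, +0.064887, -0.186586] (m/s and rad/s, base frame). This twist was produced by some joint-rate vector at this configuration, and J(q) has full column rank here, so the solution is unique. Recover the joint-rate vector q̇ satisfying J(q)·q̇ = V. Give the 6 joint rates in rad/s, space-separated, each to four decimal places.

o_n = [0.1699, 0.5803, -0.3515]
J₁: ẑ×o_n = [-0.5803, 0.1699, 0.0000], ω = ẑ
J2: z=[0.3746, -0.9272, 0.0000] o=[0.2411, 0.0974, 0.4400] → [0.7338, 0.2965, 0.1149, 0.3746, -0.9272, 0.0000]
J3: z=[0.0324, 0.0131, 0.9994] o=[0.9189, -0.0062, 0.4194] → [-0.5962, -0.7236, 0.0288, 0.0324, 0.0131, 0.9994]
J4: z=[-0.9697, -0.2417, 0.0346] o=[0.8584, 0.2363, 0.4182] → [0.1741, -0.7702, -0.4999, -0.9697, -0.2417, 0.0346]
J5: z=[0.0770, -0.4371, -0.8961] o=[0.5979, 0.7074, 0.1661] → [0.1123, 0.4234, -0.1969, 0.0770, -0.4371, -0.8961]
J6: z=[-0.2338, -0.8816, 0.4099] o=[0.0746, 0.8035, 0.0742] → [0.4668, -0.0604, 0.1362, -0.2338, -0.8816, 0.4099]
q̇ = J⁺·V = [0.1610, 0.9900, -0.2300, -0.1110, -0.3020, -0.9380]

0.1610 0.9900 -0.2300 -0.1110 -0.3020 -0.9380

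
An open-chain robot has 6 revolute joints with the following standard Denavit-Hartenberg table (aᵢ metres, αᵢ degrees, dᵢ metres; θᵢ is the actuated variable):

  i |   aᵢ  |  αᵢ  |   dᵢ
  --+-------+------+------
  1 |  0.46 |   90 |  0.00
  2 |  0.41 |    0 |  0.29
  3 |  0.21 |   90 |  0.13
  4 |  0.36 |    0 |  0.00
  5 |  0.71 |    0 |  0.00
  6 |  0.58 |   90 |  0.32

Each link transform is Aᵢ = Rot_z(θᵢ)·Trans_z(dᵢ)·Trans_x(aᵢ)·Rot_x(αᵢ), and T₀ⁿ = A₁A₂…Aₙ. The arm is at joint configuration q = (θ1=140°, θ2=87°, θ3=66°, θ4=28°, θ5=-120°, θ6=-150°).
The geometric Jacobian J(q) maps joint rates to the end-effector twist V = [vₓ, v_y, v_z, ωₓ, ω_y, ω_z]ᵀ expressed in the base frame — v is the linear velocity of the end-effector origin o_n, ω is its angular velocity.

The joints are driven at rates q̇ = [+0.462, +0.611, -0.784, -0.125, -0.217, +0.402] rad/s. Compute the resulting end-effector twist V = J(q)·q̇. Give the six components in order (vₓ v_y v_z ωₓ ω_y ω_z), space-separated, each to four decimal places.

o_n = [-0.0709, 0.5706, 0.7993]
J₁: ẑ×o_n = [-0.5706, -0.0709, 0.0000], ω = ẑ
J2: z=[0.6428, 0.7660, 0.0000] o=[-0.3524, 0.2957, 0.0000] → [0.6123, -0.5138, -0.0389, 0.6428, 0.7660, 0.0000]
J3: z=[0.6428, 0.7660, 0.0000] o=[-0.1824, 0.5316, 0.4094] → [0.2987, -0.2506, -0.0604, 0.6428, 0.7660, 0.0000]
J4: z=[-0.3478, 0.2918, 0.8910] o=[0.0445, 0.5109, 0.5048] → [0.0328, -0.0004, 0.0129, -0.3478, 0.2918, 0.8910]
J5: z=[-0.3478, 0.2918, 0.8910] o=[0.3701, 0.4584, 0.6491] → [-0.0562, -0.3407, 0.0896, -0.3478, 0.2918, 0.8910]
J6: z=[-0.3478, 0.2918, 0.8910] o=[-0.1029, -0.0710, 0.6378] → [-0.5246, 0.0847, -0.2325, -0.3478, 0.2918, 0.8910]
V = J·q̇ = [-0.3264, -0.0422, -0.0910, -0.1321, -0.1150, 0.5155]

-0.3264 -0.0422 -0.0910 -0.1321 -0.1150 0.5155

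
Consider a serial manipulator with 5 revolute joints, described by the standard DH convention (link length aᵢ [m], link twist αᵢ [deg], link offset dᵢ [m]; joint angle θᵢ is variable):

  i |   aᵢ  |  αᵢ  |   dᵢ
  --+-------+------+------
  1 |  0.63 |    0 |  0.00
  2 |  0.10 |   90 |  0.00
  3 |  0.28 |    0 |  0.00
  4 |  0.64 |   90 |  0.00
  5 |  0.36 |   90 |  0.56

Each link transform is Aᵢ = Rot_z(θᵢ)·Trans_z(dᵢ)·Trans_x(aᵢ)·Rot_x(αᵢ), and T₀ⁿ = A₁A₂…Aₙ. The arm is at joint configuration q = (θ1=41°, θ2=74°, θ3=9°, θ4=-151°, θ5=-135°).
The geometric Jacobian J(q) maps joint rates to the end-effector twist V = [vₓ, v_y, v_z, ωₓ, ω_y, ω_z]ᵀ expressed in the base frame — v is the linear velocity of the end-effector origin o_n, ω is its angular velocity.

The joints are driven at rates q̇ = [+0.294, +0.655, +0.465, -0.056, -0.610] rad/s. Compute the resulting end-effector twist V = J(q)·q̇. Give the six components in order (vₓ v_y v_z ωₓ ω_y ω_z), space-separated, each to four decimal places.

o_n = [0.3597, 0.0593, 0.2478]
J₁: ẑ×o_n = [-0.0593, 0.3597, 0.0000], ω = ẑ
J2: z=[0.0000, 0.0000, 1.0000] o=[0.4755, 0.4133, 0.0000] → [0.3541, -0.1158, 0.0000, 0.0000, 0.0000, 1.0000]
J3: z=[0.9063, 0.4226, 0.0000] o=[0.4332, 0.5039, 0.0000] → [0.1047, -0.2246, -0.3719, 0.9063, 0.4226, 0.0000]
J4: z=[0.9063, 0.4226, 0.0000] o=[0.3163, 0.7546, 0.0438] → [0.0862, -0.1849, -0.6485, 0.9063, 0.4226, 0.0000]
J5: z=[0.2602, -0.5580, 0.7880] o=[0.5295, 0.2975, -0.3502] → [-0.1459, -0.2894, -0.1567, 0.2602, -0.5580, 0.7880]
V = J·q̇ = [0.3474, 0.1124, -0.0410, 0.2120, 0.5132, 0.4683]

0.3474 0.1124 -0.0410 0.2120 0.5132 0.4683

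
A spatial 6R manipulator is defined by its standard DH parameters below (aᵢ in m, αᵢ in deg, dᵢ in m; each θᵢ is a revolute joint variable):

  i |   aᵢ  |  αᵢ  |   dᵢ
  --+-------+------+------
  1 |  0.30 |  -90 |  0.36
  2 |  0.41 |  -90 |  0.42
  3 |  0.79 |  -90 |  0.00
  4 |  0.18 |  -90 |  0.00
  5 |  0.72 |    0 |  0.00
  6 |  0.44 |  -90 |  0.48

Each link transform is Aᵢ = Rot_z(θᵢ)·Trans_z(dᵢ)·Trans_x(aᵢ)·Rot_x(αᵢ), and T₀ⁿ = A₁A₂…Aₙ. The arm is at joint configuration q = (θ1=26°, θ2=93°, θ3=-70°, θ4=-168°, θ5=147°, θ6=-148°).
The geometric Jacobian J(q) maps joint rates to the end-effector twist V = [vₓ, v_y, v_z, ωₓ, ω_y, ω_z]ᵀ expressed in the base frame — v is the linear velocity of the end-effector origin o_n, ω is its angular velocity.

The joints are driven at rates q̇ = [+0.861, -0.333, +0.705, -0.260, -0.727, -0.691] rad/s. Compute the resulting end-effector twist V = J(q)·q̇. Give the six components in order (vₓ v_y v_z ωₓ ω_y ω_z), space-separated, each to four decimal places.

-0.8287 -1.0170 -0.8699 0.8568 -0.1619 1.1700

o_n = [-0.7729, 1.1504, 0.0376]
J₁: ẑ×o_n = [-1.1504, -0.7729, 0.0000], ω = ẑ
J2: z=[-0.4384, 0.8988, 0.0000] o=[0.2696, 0.1315, 0.3600] → [-0.2898, -0.1414, 0.4904, -0.4384, 0.8988, 0.0000]
J3: z=[-0.8976, -0.4378, 0.0523] o=[0.0662, 0.4996, -0.0494] → [-0.0721, 0.0342, -0.9515, -0.8976, -0.4378, 0.0523]
J4: z=[0.1057, -0.3290, -0.9384] o=[-0.2719, 1.1606, -0.3193] → [-0.1269, 0.4325, -0.1659, 0.1057, -0.3290, -0.9384]
J5: z=[-0.9669, -0.2542, -0.0198] o=[-0.2301, 0.9969, -0.2572] → [-0.0719, 0.2957, -0.2864, -0.9669, -0.2542, -0.0198]
J6: z=[-0.9669, -0.2542, -0.0198] o=[-0.4117, 1.6751, -0.0975] → [-0.0447, 0.1377, 0.4155, -0.9669, -0.2542, -0.0198]
V = J·q̇ = [-0.8287, -1.0170, -0.8699, 0.8568, -0.1619, 1.1700]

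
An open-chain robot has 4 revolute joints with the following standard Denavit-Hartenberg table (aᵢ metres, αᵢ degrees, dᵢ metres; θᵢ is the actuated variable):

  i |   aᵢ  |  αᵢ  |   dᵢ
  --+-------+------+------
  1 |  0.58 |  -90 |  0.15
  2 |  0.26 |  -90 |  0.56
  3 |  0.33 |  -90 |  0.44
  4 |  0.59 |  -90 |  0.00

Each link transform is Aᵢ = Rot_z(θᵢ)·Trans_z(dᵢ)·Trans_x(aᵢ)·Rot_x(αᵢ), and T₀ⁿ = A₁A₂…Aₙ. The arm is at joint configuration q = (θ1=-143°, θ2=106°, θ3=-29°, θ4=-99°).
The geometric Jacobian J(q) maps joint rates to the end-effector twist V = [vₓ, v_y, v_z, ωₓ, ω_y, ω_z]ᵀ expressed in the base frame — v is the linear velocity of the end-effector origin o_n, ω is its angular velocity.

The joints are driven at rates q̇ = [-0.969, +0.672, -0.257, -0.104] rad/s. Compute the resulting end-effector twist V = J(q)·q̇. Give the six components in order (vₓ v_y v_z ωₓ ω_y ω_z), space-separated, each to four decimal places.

-0.1333 -0.7761 0.8241 0.2508 -0.7664 -0.9914

o_n = [0.8313, -0.2191, -0.0179]
J₁: ẑ×o_n = [0.2191, 0.8313, -0.0000], ω = ẑ
J2: z=[0.6018, -0.7986, 0.0000] o=[-0.4632, -0.3491, 0.1500] → [0.1341, 0.1010, 1.1121, 0.6018, -0.7986, 0.0000]
J3: z=[0.7677, 0.5785, 0.2756] o=[-0.0690, -0.7532, -0.0999] → [-0.0997, 0.1852, -0.1108, 0.7677, 0.5785, 0.2756]
J4: z=[-0.4196, 0.7789, -0.4660] o=[0.4286, -0.5785, -0.2561] → [0.3531, -0.0877, -0.4645, -0.4196, 0.7789, -0.4660]
V = J·q̇ = [-0.1333, -0.7761, 0.8241, 0.2508, -0.7664, -0.9914]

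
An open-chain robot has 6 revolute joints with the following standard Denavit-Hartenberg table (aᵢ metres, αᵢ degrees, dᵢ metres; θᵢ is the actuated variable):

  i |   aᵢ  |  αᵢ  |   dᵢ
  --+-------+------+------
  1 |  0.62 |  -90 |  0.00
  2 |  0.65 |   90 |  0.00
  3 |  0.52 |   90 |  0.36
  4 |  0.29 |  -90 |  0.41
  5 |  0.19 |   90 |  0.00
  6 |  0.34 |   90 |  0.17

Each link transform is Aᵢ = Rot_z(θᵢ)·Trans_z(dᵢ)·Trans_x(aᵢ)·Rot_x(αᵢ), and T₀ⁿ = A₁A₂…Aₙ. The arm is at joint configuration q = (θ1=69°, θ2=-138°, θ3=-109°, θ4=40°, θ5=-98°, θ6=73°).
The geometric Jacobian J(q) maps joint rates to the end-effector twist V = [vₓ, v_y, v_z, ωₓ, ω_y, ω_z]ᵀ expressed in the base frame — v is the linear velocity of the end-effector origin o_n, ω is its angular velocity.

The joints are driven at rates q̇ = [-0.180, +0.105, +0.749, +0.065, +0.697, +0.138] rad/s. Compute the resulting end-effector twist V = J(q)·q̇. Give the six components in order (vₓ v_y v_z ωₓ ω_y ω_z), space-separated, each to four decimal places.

0.5951 -0.3792 -0.0754 -0.9228 -0.6111 -0.9767

o_n = [0.2173, 0.1925, -0.5636]
J₁: ẑ×o_n = [-0.1925, 0.2173, 0.0000], ω = ẑ
J2: z=[-0.9336, 0.3584, 0.0000] o=[0.2222, 0.5788, 0.0000] → [-0.2020, -0.5262, 0.3624, -0.9336, 0.3584, 0.0000]
J3: z=[-0.2398, -0.6247, -0.7431] o=[0.0491, 0.1279, 0.4349] → [0.6718, -0.3645, 0.0896, -0.2398, -0.6247, -0.7431]
J4: z=[-0.0521, 0.7727, -0.6327] o=[0.4669, -0.1558, 0.0541] → [-0.2570, 0.1257, 0.1746, -0.0521, 0.7727, -0.6327]
J5: z=[-0.8068, -0.4059, -0.4293] o=[0.6161, 0.0195, -0.3922] → [0.1439, 0.0329, -0.3015, -0.8068, -0.4059, -0.4293]
J6: z=[-0.5755, 0.3758, 0.7263] o=[0.5908, 0.1778, -0.4942] → [-0.0368, -0.3112, 0.1319, -0.5755, 0.3758, 0.7263]
V = J·q̇ = [0.5951, -0.3792, -0.0754, -0.9228, -0.6111, -0.9767]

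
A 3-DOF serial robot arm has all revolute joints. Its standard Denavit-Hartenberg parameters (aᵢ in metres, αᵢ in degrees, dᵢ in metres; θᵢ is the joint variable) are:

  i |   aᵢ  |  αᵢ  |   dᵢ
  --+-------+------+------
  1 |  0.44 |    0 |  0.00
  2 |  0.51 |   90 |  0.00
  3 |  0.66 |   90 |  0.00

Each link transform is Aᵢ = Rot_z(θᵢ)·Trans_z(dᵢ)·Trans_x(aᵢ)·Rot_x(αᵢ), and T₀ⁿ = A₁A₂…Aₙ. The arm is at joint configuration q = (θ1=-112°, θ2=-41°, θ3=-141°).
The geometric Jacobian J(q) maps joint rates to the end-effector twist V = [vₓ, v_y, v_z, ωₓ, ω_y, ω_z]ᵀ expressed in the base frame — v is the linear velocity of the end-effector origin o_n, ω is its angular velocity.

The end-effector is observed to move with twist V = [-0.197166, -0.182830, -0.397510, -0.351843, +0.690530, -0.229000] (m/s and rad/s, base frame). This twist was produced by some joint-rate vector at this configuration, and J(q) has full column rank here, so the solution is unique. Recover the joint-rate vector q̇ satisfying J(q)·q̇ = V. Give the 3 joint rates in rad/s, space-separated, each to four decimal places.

o_n = [-0.1622, -0.4066, -0.4154]
J₁: ẑ×o_n = [0.4066, -0.1622, 0.0000], ω = ẑ
J2: z=[0.0000, 0.0000, 1.0000] o=[-0.1648, -0.4080, 0.0000] → [-0.0013, 0.0026, 0.0000, 0.0000, 0.0000, 1.0000]
J3: z=[-0.4540, 0.8910, 0.0000] o=[-0.6192, -0.6395, 0.0000] → [-0.3701, -0.1886, -0.5129, -0.4540, 0.8910, 0.0000]
q̇ = J⁺·V = [0.2190, -0.4480, 0.7750]

0.2190 -0.4480 0.7750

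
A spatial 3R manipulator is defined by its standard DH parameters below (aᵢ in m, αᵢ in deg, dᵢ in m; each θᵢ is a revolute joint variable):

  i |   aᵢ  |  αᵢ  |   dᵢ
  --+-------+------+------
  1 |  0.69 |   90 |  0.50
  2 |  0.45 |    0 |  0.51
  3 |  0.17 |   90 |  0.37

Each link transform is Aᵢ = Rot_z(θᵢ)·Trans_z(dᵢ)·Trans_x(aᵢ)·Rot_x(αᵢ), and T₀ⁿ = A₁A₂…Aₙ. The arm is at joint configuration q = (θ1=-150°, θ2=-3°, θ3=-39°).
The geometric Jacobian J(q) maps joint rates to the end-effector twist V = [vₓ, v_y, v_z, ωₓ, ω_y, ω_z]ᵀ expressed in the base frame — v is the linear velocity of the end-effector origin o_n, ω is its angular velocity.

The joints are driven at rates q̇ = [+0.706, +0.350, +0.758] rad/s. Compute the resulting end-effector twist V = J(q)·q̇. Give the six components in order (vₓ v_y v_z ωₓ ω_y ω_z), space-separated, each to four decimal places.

-0.2075 -1.1517 0.2973 -0.5540 0.9596 0.7060

o_n = [-1.5361, 0.1292, 0.3627]
J₁: ẑ×o_n = [-0.1292, -1.5361, 0.0000], ω = ẑ
J2: z=[-0.5000, 0.8660, 0.0000] o=[-0.5976, -0.3450, 0.5000] → [-0.1189, -0.0687, 0.5757, -0.5000, 0.8660, 0.0000]
J3: z=[-0.5000, 0.8660, 0.0000] o=[-1.2417, -0.1280, 0.4764] → [-0.0985, -0.0569, 0.1263, -0.5000, 0.8660, 0.0000]
V = J·q̇ = [-0.2075, -1.1517, 0.2973, -0.5540, 0.9596, 0.7060]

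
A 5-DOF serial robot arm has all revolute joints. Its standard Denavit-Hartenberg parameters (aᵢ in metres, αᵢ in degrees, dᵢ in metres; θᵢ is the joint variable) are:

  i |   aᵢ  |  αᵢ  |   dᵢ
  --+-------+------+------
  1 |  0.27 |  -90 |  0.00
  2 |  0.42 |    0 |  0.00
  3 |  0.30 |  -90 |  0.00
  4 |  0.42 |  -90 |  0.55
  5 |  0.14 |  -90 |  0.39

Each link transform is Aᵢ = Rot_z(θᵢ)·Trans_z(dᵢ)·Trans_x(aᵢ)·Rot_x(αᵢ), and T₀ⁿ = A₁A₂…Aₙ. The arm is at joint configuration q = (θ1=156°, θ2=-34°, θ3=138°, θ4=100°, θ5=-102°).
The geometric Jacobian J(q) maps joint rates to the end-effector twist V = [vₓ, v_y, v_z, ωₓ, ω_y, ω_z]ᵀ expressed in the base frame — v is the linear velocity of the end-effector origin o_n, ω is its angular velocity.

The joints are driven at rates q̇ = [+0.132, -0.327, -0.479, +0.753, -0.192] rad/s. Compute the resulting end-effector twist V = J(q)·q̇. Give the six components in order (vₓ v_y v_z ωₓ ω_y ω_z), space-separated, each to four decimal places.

o_n = [0.1396, 0.2851, 0.5485]
J₁: ẑ×o_n = [-0.2851, 0.1396, 0.0000], ω = ẑ
J2: z=[-0.4067, -0.9135, 0.0000] o=[-0.2467, 0.1098, 0.0000] → [-0.5011, 0.2231, 0.2816, -0.4067, -0.9135, 0.0000]
J3: z=[-0.4067, -0.9135, 0.0000] o=[-0.5647, 0.2514, 0.2349] → [-0.2865, 0.1276, 0.6298, -0.4067, -0.9135, 0.0000]
J4: z=[0.8864, -0.3947, 0.2419] o=[-0.4984, 0.2219, -0.0562] → [-0.2539, -0.3817, 0.3078, 0.8864, -0.3947, 0.2419]
J5: z=[-0.2883, -0.0617, 0.9556] o=[0.1412, 0.3899, 0.1476] → [0.0754, 0.1141, 0.0301, -0.2883, -0.0617, 0.9556]
V = J·q̇ = [0.0578, -0.4249, -0.1677, 1.0506, 0.4510, 0.1307]

0.0578 -0.4249 -0.1677 1.0506 0.4510 0.1307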